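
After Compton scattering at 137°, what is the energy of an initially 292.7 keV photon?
146.9585 keV

First convert energy to wavelength:
λ = hc/E, with hc ≈ 1239.842 keV·pm (i.e. 1239.842 eV·nm)

For E = 292.7 keV = 292700 eV:
λ = 1239.842 keV·pm / 292.7 keV
λ = 4.2359 pm

Calculate the Compton shift:
Δλ = λ_C(1 - cos(137°)) = 2.4263 × 1.7314
Δλ = 4.2008 pm

Final wavelength:
λ' = 4.2359 + 4.2008 = 8.4367 pm

Final energy:
E' = hc/λ' = 1239.842 / 8.4367 = 146.9585 keV

(Intermediate values are shown rounded; full precision is carried through to the final answer.)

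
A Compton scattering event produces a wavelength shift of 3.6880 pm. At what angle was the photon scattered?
121.33°

From the Compton formula Δλ = λ_C(1 - cos θ), we can solve for θ:

cos θ = 1 - Δλ/λ_C

Given:
- Δλ = 3.6880 pm
- λ_C = h/(m_e·c) ≈ 2.42631024 pm

cos θ = 1 - 3.6880/2.42631024
cos θ = 1 - 1.520003
cos θ = -0.520003

θ = arccos(-0.520003)
θ = 121.33°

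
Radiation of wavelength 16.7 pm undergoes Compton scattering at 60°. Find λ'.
17.9132 pm

Using the Compton formula: λ' = λ + λ_C(1 − cos θ)

For θ = 60°, cos θ = 1/2 (exact) = 0.5000, so:
1 − cos 60° = 1 − (1/2) = 0.5000

Δλ = λ_C × 0.5000 = 2.4263 × 0.5000 = 1.2132 pm

λ' = 16.7 + 1.2132 = 17.9132 pm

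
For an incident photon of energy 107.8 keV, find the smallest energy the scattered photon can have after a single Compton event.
75.8131 keV (at θ = 180°)

The scattered photon has minimum energy when its wavelength is maximum, i.e., when the Compton shift Δλ = λ_C(1 − cos θ) is maximum. This occurs at θ = 180° (backscattering), giving Δλ_max = 2λ_C = 4.8526 pm.

Initial wavelength: λ₀ = hc/E₀ = 11.5013 pm
Maximum final wavelength: λ'_max = λ₀ + 2λ_C = 11.5013 + 4.8526 = 16.3539 pm
Minimum final energy: E'_min = hc/λ'_max = 75.8131 keV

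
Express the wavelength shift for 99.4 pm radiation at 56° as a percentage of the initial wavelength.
1.0760%

Calculate the Compton shift:
Δλ = λ_C(1 - cos(56°))
Δλ = 2.4263 × (1 - cos(56°))
Δλ = 2.4263 × 0.4408
Δλ = 1.0695 pm

Percentage change:
(Δλ/λ₀) × 100 = (1.0695/99.4) × 100
= 1.0760%

(Intermediate values are shown rounded; full precision is carried through to the final answer.)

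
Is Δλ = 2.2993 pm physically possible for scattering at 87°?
Yes, consistent

Calculate the expected shift for θ = 87°:

Δλ_expected = λ_C(1 - cos(87°))
Δλ_expected = 2.4263 × (1 - cos(87°))
Δλ_expected = 2.4263 × 0.9477
Δλ_expected = 2.2993 pm

Given shift: 2.2993 pm
Expected shift: 2.2993 pm
Difference: 0.0000 pm

The values match. This is consistent with Compton scattering at the stated angle.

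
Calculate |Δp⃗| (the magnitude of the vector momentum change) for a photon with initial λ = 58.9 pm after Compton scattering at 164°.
2.1448e-23 kg·m/s

Photon momentum magnitude is p = h/λ.

Initial momentum:
p₀ = h/λ = 6.6261e-34/5.8900e-11 = 1.1250e-23 kg·m/s

After scattering:
λ' = λ + Δλ = 58.9 + 4.7586 = 63.6586 pm
p' = h/λ' = 6.6261e-34/6.3659e-11 = 1.0409e-23 kg·m/s

Momentum is a vector; the scattered photon's direction makes angle θ = 164° with the incident direction. The magnitude of the vector change Δp⃗ = p⃗₀ − p⃗' is found from the law of cosines:
|Δp⃗|² = p₀² + p'² − 2p₀p'cos θ
|Δp⃗|² = (1.1250e-23)² + (1.0409e-23)² − 2·1.1250e-23·1.0409e-23·cos(164°)
|Δp⃗| = 2.1448e-23 kg·m/s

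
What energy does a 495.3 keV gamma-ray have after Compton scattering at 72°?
296.6304 keV

First convert energy to wavelength:
λ = hc/E, with hc ≈ 1239.842 keV·pm (i.e. 1239.842 eV·nm)

For E = 495.3 keV = 495300 eV:
λ = 1239.842 keV·pm / 495.3 keV
λ = 2.5032 pm

Calculate the Compton shift:
Δλ = λ_C(1 - cos(72°)) = 2.4263 × 0.6910
Δλ = 1.6765 pm

Final wavelength:
λ' = 2.5032 + 1.6765 = 4.1798 pm

Final energy:
E' = hc/λ' = 1239.842 / 4.1798 = 296.6304 keV

(Intermediate values are shown rounded; full precision is carried through to the final answer.)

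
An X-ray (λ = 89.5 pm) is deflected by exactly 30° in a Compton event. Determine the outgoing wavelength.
89.8251 pm

Using the Compton formula: λ' = λ + λ_C(1 − cos θ)

For θ = 30°, cos θ = √3/2 (exact) ≈ 0.8660, so:
1 − cos 30° = 1 − (√3/2) ≈ 0.1340

Δλ = λ_C × 0.1340 = 2.4263 × 0.1340 = 0.3251 pm

λ' = 89.5 + 0.3251 = 89.8251 pm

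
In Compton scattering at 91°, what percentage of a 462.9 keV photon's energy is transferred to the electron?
0.4796 (or 47.96%)

Calculate initial and final photon energies:

Initial: E₀ = 462.9 keV → λ₀ = 2.6784 pm
Compton shift: Δλ = 2.4687 pm
Final wavelength: λ' = 5.1471 pm
Final energy: E' = 240.8827 keV

Fractional energy loss:
(E₀ - E')/E₀ = (462.9000 - 240.8827)/462.9000
= 222.0173/462.9000
= 0.4796
= 47.96%

(Intermediate values are shown rounded; full precision is carried through to the final answer.)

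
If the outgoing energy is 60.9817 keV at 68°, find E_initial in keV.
65.9000 keV

Convert final energy to wavelength (hc ≈ 1239.842 keV·pm):
λ' = hc/E' = 1239.842 / 60.9817 = 20.3314 pm

Calculate the Compton shift:
Δλ = λ_C(1 - cos(68°))
Δλ = 2.4263 × (1 - cos(68°))
Δλ = 1.5174 pm

Initial wavelength:
λ = λ' - Δλ = 20.3314 - 1.5174 = 18.8140 pm

Initial energy:
E = hc/λ = 1239.842 / 18.8140 = 65.9000 keV

(Intermediate values are shown rounded; full precision is carried through to the final answer.)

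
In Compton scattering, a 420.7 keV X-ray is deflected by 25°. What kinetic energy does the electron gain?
30.1272 keV

By energy conservation: K_e = E_initial - E_final

First find the scattered photon energy:
Initial wavelength: λ = hc/E = 2.9471 pm
Compton shift: Δλ = λ_C(1 - cos(25°)) = 0.2273 pm
Final wavelength: λ' = 2.9471 + 0.2273 = 3.1744 pm
Final photon energy: E' = hc/λ' = 390.5728 keV

Electron kinetic energy:
K_e = E - E' = 420.7000 - 390.5728 = 30.1272 keV

(Intermediate values are shown rounded; full precision is carried through to the final answer.)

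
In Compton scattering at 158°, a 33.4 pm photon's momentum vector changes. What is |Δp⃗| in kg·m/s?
3.6560e-23 kg·m/s

Photon momentum magnitude is p = h/λ.

Initial momentum:
p₀ = h/λ = 6.6261e-34/3.3400e-11 = 1.9839e-23 kg·m/s

After scattering:
λ' = λ + Δλ = 33.4 + 4.6759 = 38.0759 pm
p' = h/λ' = 6.6261e-34/3.8076e-11 = 1.7402e-23 kg·m/s

Momentum is a vector; the scattered photon's direction makes angle θ = 158° with the incident direction. The magnitude of the vector change Δp⃗ = p⃗₀ − p⃗' is found from the law of cosines:
|Δp⃗|² = p₀² + p'² − 2p₀p'cos θ
|Δp⃗|² = (1.9839e-23)² + (1.7402e-23)² − 2·1.9839e-23·1.7402e-23·cos(158°)
|Δp⃗| = 3.6560e-23 kg·m/s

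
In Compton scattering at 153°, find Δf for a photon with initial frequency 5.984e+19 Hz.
2.861e+19 Hz (decrease)

Convert frequency to wavelength (c = 299792458 m/s):
λ₀ = c/f₀ = 299792458/5.984e+19 = 5.0099007e-12 m = 5.0099 pm

Calculate Compton shift:
Δλ = λ_C(1 - cos(153°)) = 4.5882 pm

Final wavelength:
λ' = λ₀ + Δλ = 5.0099 + 4.5882 = 9.5981 pm

Final frequency:
f' = c/λ' = 299792458/9.5980692e-12 = 3.1234663e+19 Hz

Frequency shift (decrease):
Δf = f₀ - f' = 5.984e+19 - 3.1234663e+19 = 2.861e+19 Hz

(Intermediate values are shown rounded; full precision is carried through to the final answer.)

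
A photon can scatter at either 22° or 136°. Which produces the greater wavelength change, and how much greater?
136° produces the larger shift by a factor of 23.612

Calculate both shifts using Δλ = λ_C(1 - cos θ):

For θ₁ = 22°:
Δλ₁ = 2.4263 × (1 - cos(22°))
Δλ₁ = 2.4263 × 0.0728
Δλ₁ = 0.1767 pm

For θ₂ = 136°:
Δλ₂ = 2.4263 × (1 - cos(136°))
Δλ₂ = 2.4263 × 1.7193
Δλ₂ = 4.1717 pm

The 136° angle produces the larger shift.
Ratio: 4.1717/0.1767 = 23.612

(Intermediate values are shown rounded; full precision is carried through to the final answer.)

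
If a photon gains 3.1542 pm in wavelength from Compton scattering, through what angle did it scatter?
107.46°

From the Compton formula Δλ = λ_C(1 - cos θ), we can solve for θ:

cos θ = 1 - Δλ/λ_C

Given:
- Δλ = 3.1542 pm
- λ_C = h/(m_e·c) ≈ 2.42631024 pm

cos θ = 1 - 3.1542/2.42631024
cos θ = 1 - 1.299999
cos θ = -0.299999

θ = arccos(-0.299999)
θ = 107.46°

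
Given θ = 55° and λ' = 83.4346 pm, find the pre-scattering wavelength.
82.4000 pm

From λ' = λ + Δλ, we have λ = λ' - Δλ

First calculate the Compton shift:
Δλ = λ_C(1 - cos θ)
Δλ = 2.4263 × (1 - cos(55°))
Δλ = 2.4263 × 0.4264
Δλ = 1.0346 pm

Initial wavelength:
λ = λ' - Δλ
λ = 83.4346 - 1.0346
λ = 82.4000 pm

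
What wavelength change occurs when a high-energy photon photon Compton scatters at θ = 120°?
3.6395 pm

Using the Compton scattering formula:
Δλ = λ_C(1 - cos θ)

where λ_C = h/(m_e·c) ≈ 2.4263 pm is the Compton wavelength of an electron.

For θ = 120°:
cos(120°) = -0.5000
1 - cos(120°) = 1.5000

Δλ = 2.4263 × 1.5000
Δλ = 3.6395 pm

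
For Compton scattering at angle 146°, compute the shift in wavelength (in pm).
4.4378 pm

Using the Compton scattering formula:
Δλ = λ_C(1 - cos θ)

where λ_C = h/(m_e·c) ≈ 2.4263 pm is the Compton wavelength of an electron.

For θ = 146°:
cos(146°) = -0.8290
1 - cos(146°) = 1.8290

Δλ = 2.4263 × 1.8290
Δλ = 4.4378 pm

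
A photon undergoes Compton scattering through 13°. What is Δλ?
0.0622 pm

Using the Compton scattering formula:
Δλ = λ_C(1 - cos θ)

where λ_C = h/(m_e·c) ≈ 2.4263 pm is the Compton wavelength of an electron.

For θ = 13°:
cos(13°) = 0.9744
1 - cos(13°) = 0.0256

Δλ = 2.4263 × 0.0256
Δλ = 0.0622 pm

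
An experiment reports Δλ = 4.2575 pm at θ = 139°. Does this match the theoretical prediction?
Yes, consistent

Calculate the expected shift for θ = 139°:

Δλ_expected = λ_C(1 - cos(139°))
Δλ_expected = 2.4263 × (1 - cos(139°))
Δλ_expected = 2.4263 × 1.7547
Δλ_expected = 4.2575 pm

Given shift: 4.2575 pm
Expected shift: 4.2575 pm
Difference: 0.0000 pm

The values match. This is consistent with Compton scattering at the stated angle.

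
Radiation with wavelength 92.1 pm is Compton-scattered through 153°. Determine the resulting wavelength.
96.6882 pm

Using the Compton scattering formula:
λ' = λ + Δλ = λ + λ_C(1 - cos θ)

Given:
- Initial wavelength λ = 92.1 pm
- Scattering angle θ = 153°
- Compton wavelength λ_C ≈ 2.4263 pm

Calculate the shift:
Δλ = 2.4263 × (1 - cos(153°))
Δλ = 2.4263 × 1.8910
Δλ = 4.5882 pm

Final wavelength:
λ' = 92.1 + 4.5882 = 96.6882 pm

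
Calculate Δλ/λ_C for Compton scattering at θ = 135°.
1.7071 λ_C

The Compton shift formula is:
Δλ = λ_C(1 - cos θ)

Dividing both sides by λ_C:
Δλ/λ_C = 1 - cos θ

For θ = 135°:
Δλ/λ_C = 1 - cos(135°)
Δλ/λ_C = 1 - -0.7071
Δλ/λ_C = 1.7071

This means the shift is 1.7071 × λ_C = 4.1420 pm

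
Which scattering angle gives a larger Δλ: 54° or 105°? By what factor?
105° produces the larger shift by a factor of 3.054

Calculate both shifts using Δλ = λ_C(1 - cos θ):

For θ₁ = 54°:
Δλ₁ = 2.4263 × (1 - cos(54°))
Δλ₁ = 2.4263 × 0.4122
Δλ₁ = 1.0002 pm

For θ₂ = 105°:
Δλ₂ = 2.4263 × (1 - cos(105°))
Δλ₂ = 2.4263 × 1.2588
Δλ₂ = 3.0543 pm

The 105° angle produces the larger shift.
Ratio: 3.0543/1.0002 = 3.054

(Intermediate values are shown rounded; full precision is carried through to the final answer.)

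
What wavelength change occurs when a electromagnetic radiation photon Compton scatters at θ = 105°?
3.0543 pm

Using the Compton scattering formula:
Δλ = λ_C(1 - cos θ)

where λ_C = h/(m_e·c) ≈ 2.4263 pm is the Compton wavelength of an electron.

For θ = 105°:
cos(105°) = -0.2588
1 - cos(105°) = 1.2588

Δλ = 2.4263 × 1.2588
Δλ = 3.0543 pm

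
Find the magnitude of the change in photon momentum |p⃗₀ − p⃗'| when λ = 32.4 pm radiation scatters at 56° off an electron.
1.8904e-23 kg·m/s

Photon momentum magnitude is p = h/λ.

Initial momentum:
p₀ = h/λ = 6.6261e-34/3.2400e-11 = 2.0451e-23 kg·m/s

After scattering:
λ' = λ + Δλ = 32.4 + 1.0695 = 33.4695 pm
p' = h/λ' = 6.6261e-34/3.3470e-11 = 1.9797e-23 kg·m/s

Momentum is a vector; the scattered photon's direction makes angle θ = 56° with the incident direction. The magnitude of the vector change Δp⃗ = p⃗₀ − p⃗' is found from the law of cosines:
|Δp⃗|² = p₀² + p'² − 2p₀p'cos θ
|Δp⃗|² = (2.0451e-23)² + (1.9797e-23)² − 2·2.0451e-23·1.9797e-23·cos(56°)
|Δp⃗| = 1.8904e-23 kg·m/s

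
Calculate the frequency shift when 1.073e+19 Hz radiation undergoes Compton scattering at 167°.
1.570e+18 Hz (decrease)

Convert frequency to wavelength (c = 299792458 m/s):
λ₀ = c/f₀ = 299792458/1.073e+19 = 2.7939651e-11 m = 27.9397 pm

Calculate Compton shift:
Δλ = λ_C(1 - cos(167°)) = 4.7904 pm

Final wavelength:
λ' = λ₀ + Δλ = 27.9397 + 4.7904 = 32.7301 pm

Final frequency:
f' = c/λ' = 299792458/3.2730086e-11 = 9.1595379e+18 Hz

Frequency shift (decrease):
Δf = f₀ - f' = 1.073e+19 - 9.1595379e+18 = 1.570e+18 Hz

(Intermediate values are shown rounded; full precision is carried through to the final answer.)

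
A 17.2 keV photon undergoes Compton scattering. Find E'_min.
16.1151 keV (at θ = 180°)

The scattered photon has minimum energy when its wavelength is maximum, i.e., when the Compton shift Δλ = λ_C(1 − cos θ) is maximum. This occurs at θ = 180° (backscattering), giving Δλ_max = 2λ_C = 4.8526 pm.

Initial wavelength: λ₀ = hc/E₀ = 72.0838 pm
Maximum final wavelength: λ'_max = λ₀ + 2λ_C = 72.0838 + 4.8526 = 76.9365 pm
Minimum final energy: E'_min = hc/λ'_max = 16.1151 keV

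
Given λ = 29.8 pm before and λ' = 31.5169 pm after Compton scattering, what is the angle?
73.00°

First find the wavelength shift:
Δλ = λ' - λ = 31.5169 - 29.8 = 1.7169 pm

Using Δλ = λ_C(1 - cos θ), with λ_C = h/(m_e·c) ≈ 2.42631024 pm:
cos θ = 1 - Δλ/λ_C
cos θ = 1 - 1.7169/2.42631024
cos θ = 0.292382

θ = arccos(0.292382)
θ = 73.00°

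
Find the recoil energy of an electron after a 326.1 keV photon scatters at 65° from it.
87.8035 keV

By energy conservation: K_e = E_initial - E_final

First find the scattered photon energy:
Initial wavelength: λ = hc/E = 3.8020 pm
Compton shift: Δλ = λ_C(1 - cos(65°)) = 1.4009 pm
Final wavelength: λ' = 3.8020 + 1.4009 = 5.2029 pm
Final photon energy: E' = hc/λ' = 238.2965 keV

Electron kinetic energy:
K_e = E - E' = 326.1000 - 238.2965 = 87.8035 keV

(Intermediate values are shown rounded; full precision is carried through to the final answer.)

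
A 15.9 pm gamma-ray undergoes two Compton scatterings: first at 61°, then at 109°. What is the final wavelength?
20.3663 pm

Apply Compton shift twice:

First scattering at θ₁ = 61°:
Δλ₁ = λ_C(1 - cos(61°))
Δλ₁ = 2.4263 × 0.5152
Δλ₁ = 1.2500 pm

After first scattering:
λ₁ = 15.9 + 1.2500 = 17.1500 pm

Second scattering at θ₂ = 109°:
Δλ₂ = λ_C(1 - cos(109°))
Δλ₂ = 2.4263 × 1.3256
Δλ₂ = 3.2162 pm

Final wavelength:
λ₂ = 17.1500 + 3.2162 = 20.3663 pm

Total shift: Δλ_total = 1.2500 + 3.2162 = 4.4663 pm

(Intermediate values are shown rounded; full precision is carried through to the final answer.)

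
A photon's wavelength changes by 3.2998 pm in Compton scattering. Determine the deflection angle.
111.10°

From the Compton formula Δλ = λ_C(1 - cos θ), we can solve for θ:

cos θ = 1 - Δλ/λ_C

Given:
- Δλ = 3.2998 pm
- λ_C = h/(m_e·c) ≈ 2.42631024 pm

cos θ = 1 - 3.2998/2.42631024
cos θ = 1 - 1.360007
cos θ = -0.360007

θ = arccos(-0.360007)
θ = 111.10°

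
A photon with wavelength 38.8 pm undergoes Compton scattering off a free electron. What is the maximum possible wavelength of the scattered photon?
43.6526 pm (at θ = 180°)

The Compton shift is Δλ = λ_C(1 − cos θ).

Since cos θ ranges from −1 to 1, the factor (1 − cos θ) ranges from 0 to 2; the maximum shift occurs at θ = 180° (backscattering):
Δλ_max = 2λ_C = 2 × 2.4263 pm = 4.8526 pm

Maximum scattered wavelength:
λ'_max = λ₀ + Δλ_max = 38.8 + 4.8526 = 43.6526 pm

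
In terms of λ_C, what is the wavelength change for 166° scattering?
1.9703 λ_C

The Compton shift formula is:
Δλ = λ_C(1 - cos θ)

Dividing both sides by λ_C:
Δλ/λ_C = 1 - cos θ

For θ = 166°:
Δλ/λ_C = 1 - cos(166°)
Δλ/λ_C = 1 - -0.9703
Δλ/λ_C = 1.9703

This means the shift is 1.9703 × λ_C = 4.7805 pm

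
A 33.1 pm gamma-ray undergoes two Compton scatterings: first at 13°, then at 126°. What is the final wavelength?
37.0146 pm

Apply Compton shift twice:

First scattering at θ₁ = 13°:
Δλ₁ = λ_C(1 - cos(13°))
Δλ₁ = 2.4263 × 0.0256
Δλ₁ = 0.0622 pm

After first scattering:
λ₁ = 33.1 + 0.0622 = 33.1622 pm

Second scattering at θ₂ = 126°:
Δλ₂ = λ_C(1 - cos(126°))
Δλ₂ = 2.4263 × 1.5878
Δλ₂ = 3.8525 pm

Final wavelength:
λ₂ = 33.1622 + 3.8525 = 37.0146 pm

Total shift: Δλ_total = 0.0622 + 3.8525 = 3.9146 pm

(Intermediate values are shown rounded; full precision is carried through to the final answer.)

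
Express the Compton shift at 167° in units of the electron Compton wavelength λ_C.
1.9744 λ_C

The Compton shift formula is:
Δλ = λ_C(1 - cos θ)

Dividing both sides by λ_C:
Δλ/λ_C = 1 - cos θ

For θ = 167°:
Δλ/λ_C = 1 - cos(167°)
Δλ/λ_C = 1 - -0.9744
Δλ/λ_C = 1.9744

This means the shift is 1.9744 × λ_C = 4.7904 pm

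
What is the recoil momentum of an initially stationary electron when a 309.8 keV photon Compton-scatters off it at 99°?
2.0476e-22 kg·m/s

The electron is initially at rest, so by conservation of momentum:
p⃗_e = p⃗₀ − p⃗'  (incident photon momentum minus scattered photon momentum)

Photon momentum magnitudes (p = h/λ = E/c):
λ₀ = hc/E₀ = 4.0021 pm → p₀ = h/λ₀ = 1.6557e-22 kg·m/s
Δλ = λ_C(1 − cos 99°) = 2.8059 pm
λ' = 6.8079 pm → p' = h/λ' = 9.7329e-23 kg·m/s

The scattered photon makes angle θ = 99° with the incident direction, so by the law of cosines:
|p⃗_e|² = p₀² + p'² − 2p₀p'cos θ
|p⃗_e|² = (1.6557e-22)² + (9.7329e-23)² − 2·1.6557e-22·9.7329e-23·cos(99°)
|p⃗_e| = 2.0476e-22 kg·m/s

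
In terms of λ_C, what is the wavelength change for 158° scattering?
1.9272 λ_C

The Compton shift formula is:
Δλ = λ_C(1 - cos θ)

Dividing both sides by λ_C:
Δλ/λ_C = 1 - cos θ

For θ = 158°:
Δλ/λ_C = 1 - cos(158°)
Δλ/λ_C = 1 - -0.9272
Δλ/λ_C = 1.9272

This means the shift is 1.9272 × λ_C = 4.6759 pm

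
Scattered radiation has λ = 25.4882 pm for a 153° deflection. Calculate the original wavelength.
20.9000 pm

From λ' = λ + Δλ, we have λ = λ' - Δλ

First calculate the Compton shift:
Δλ = λ_C(1 - cos θ)
Δλ = 2.4263 × (1 - cos(153°))
Δλ = 2.4263 × 1.8910
Δλ = 4.5882 pm

Initial wavelength:
λ = λ' - Δλ
λ = 25.4882 - 4.5882
λ = 20.9000 pm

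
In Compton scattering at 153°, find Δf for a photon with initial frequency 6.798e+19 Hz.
3.466e+19 Hz (decrease)

Convert frequency to wavelength (c = 299792458 m/s):
λ₀ = c/f₀ = 299792458/6.798e+19 = 4.4100097e-12 m = 4.4100 pm

Calculate Compton shift:
Δλ = λ_C(1 - cos(153°)) = 4.5882 pm

Final wavelength:
λ' = λ₀ + Δλ = 4.4100 + 4.5882 = 8.9982 pm

Final frequency:
f' = c/λ' = 299792458/8.9981782e-12 = 3.3317017e+19 Hz

Frequency shift (decrease):
Δf = f₀ - f' = 6.798e+19 - 3.3317017e+19 = 3.466e+19 Hz

(Intermediate values are shown rounded; full precision is carried through to the final answer.)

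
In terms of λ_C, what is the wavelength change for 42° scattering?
0.2569 λ_C

The Compton shift formula is:
Δλ = λ_C(1 - cos θ)

Dividing both sides by λ_C:
Δλ/λ_C = 1 - cos θ

For θ = 42°:
Δλ/λ_C = 1 - cos(42°)
Δλ/λ_C = 1 - 0.7431
Δλ/λ_C = 0.2569

This means the shift is 0.2569 × λ_C = 0.6232 pm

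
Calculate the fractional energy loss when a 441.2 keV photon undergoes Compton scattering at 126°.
0.5782 (or 57.82%)

Calculate initial and final photon energies:

Initial: E₀ = 441.2 keV → λ₀ = 2.8102 pm
Compton shift: Δλ = 3.8525 pm
Final wavelength: λ' = 6.6626 pm
Final energy: E' = 186.0893 keV

Fractional energy loss:
(E₀ - E')/E₀ = (441.2000 - 186.0893)/441.2000
= 255.1107/441.2000
= 0.5782
= 57.82%

(Intermediate values are shown rounded; full precision is carried through to the final answer.)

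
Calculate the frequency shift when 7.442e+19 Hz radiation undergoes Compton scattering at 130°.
3.701e+19 Hz (decrease)

Convert frequency to wavelength (c = 299792458 m/s):
λ₀ = c/f₀ = 299792458/7.442e+19 = 4.0283856e-12 m = 4.0284 pm

Calculate Compton shift:
Δλ = λ_C(1 - cos(130°)) = 3.9859 pm

Final wavelength:
λ' = λ₀ + Δλ = 4.0284 + 3.9859 = 8.0143 pm

Final frequency:
f' = c/λ' = 299792458/8.0142980e-12 = 3.7407201e+19 Hz

Frequency shift (decrease):
Δf = f₀ - f' = 7.442e+19 - 3.7407201e+19 = 3.701e+19 Hz

(Intermediate values are shown rounded; full precision is carried through to the final answer.)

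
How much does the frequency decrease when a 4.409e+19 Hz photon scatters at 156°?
1.789e+19 Hz (decrease)

Convert frequency to wavelength (c = 299792458 m/s):
λ₀ = c/f₀ = 299792458/4.409e+19 = 6.7995568e-12 m = 6.7996 pm

Calculate Compton shift:
Δλ = λ_C(1 - cos(156°)) = 4.6429 pm

Final wavelength:
λ' = λ₀ + Δλ = 6.7996 + 4.6429 = 11.4424 pm

Final frequency:
f' = c/λ' = 299792458/1.1442412e-11 = 2.6200111e+19 Hz

Frequency shift (decrease):
Δf = f₀ - f' = 4.409e+19 - 2.6200111e+19 = 1.789e+19 Hz

(Intermediate values are shown rounded; full precision is carried through to the final answer.)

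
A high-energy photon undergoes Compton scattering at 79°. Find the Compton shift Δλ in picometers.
1.9633 pm

Using the Compton scattering formula:
Δλ = λ_C(1 - cos θ)

where λ_C = h/(m_e·c) ≈ 2.4263 pm is the Compton wavelength of an electron.

For θ = 79°:
cos(79°) = 0.1908
1 - cos(79°) = 0.8092

Δλ = 2.4263 × 0.8092
Δλ = 1.9633 pm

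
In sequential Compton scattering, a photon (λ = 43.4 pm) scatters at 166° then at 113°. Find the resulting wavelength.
51.5549 pm

Apply Compton shift twice:

First scattering at θ₁ = 166°:
Δλ₁ = λ_C(1 - cos(166°))
Δλ₁ = 2.4263 × 1.9703
Δλ₁ = 4.7805 pm

After first scattering:
λ₁ = 43.4 + 4.7805 = 48.1805 pm

Second scattering at θ₂ = 113°:
Δλ₂ = λ_C(1 - cos(113°))
Δλ₂ = 2.4263 × 1.3907
Δλ₂ = 3.3743 pm

Final wavelength:
λ₂ = 48.1805 + 3.3743 = 51.5549 pm

Total shift: Δλ_total = 4.7805 + 3.3743 = 8.1549 pm

(Intermediate values are shown rounded; full precision is carried through to the final answer.)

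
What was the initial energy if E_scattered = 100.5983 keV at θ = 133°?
150.4000 keV

Convert final energy to wavelength (hc ≈ 1239.842 keV·pm):
λ' = hc/E' = 1239.842 / 100.5983 = 12.3247 pm

Calculate the Compton shift:
Δλ = λ_C(1 - cos(133°))
Δλ = 2.4263 × (1 - cos(133°))
Δλ = 4.0810 pm

Initial wavelength:
λ = λ' - Δλ = 12.3247 - 4.0810 = 8.2436 pm

Initial energy:
E = hc/λ = 1239.842 / 8.2436 = 150.4000 keV

(Intermediate values are shown rounded; full precision is carried through to the final answer.)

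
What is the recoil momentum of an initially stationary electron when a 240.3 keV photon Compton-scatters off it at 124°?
1.8062e-22 kg·m/s

The electron is initially at rest, so by conservation of momentum:
p⃗_e = p⃗₀ − p⃗'  (incident photon momentum minus scattered photon momentum)

Photon momentum magnitudes (p = h/λ = E/c):
λ₀ = hc/E₀ = 5.1596 pm → p₀ = h/λ₀ = 1.2842e-22 kg·m/s
Δλ = λ_C(1 − cos 124°) = 3.7831 pm
λ' = 8.9426 pm → p' = h/λ' = 7.4095e-23 kg·m/s

The scattered photon makes angle θ = 124° with the incident direction, so by the law of cosines:
|p⃗_e|² = p₀² + p'² − 2p₀p'cos θ
|p⃗_e|² = (1.2842e-22)² + (7.4095e-23)² − 2·1.2842e-22·7.4095e-23·cos(124°)
|p⃗_e| = 1.8062e-22 kg·m/s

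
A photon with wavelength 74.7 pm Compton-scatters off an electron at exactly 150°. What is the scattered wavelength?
79.2276 pm

Using the Compton formula: λ' = λ + λ_C(1 − cos θ)

For θ = 150°, cos θ = -√3/2 (exact) ≈ -0.8660, so:
1 − cos 150° = 1 − (-√3/2) ≈ 1.8660

Δλ = λ_C × 1.8660 = 2.4263 × 1.8660 = 4.5276 pm

λ' = 74.7 + 4.5276 = 79.2276 pm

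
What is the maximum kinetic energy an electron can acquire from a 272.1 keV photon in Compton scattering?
140.3307 keV

Maximum energy transfer occurs at θ = 180° (backscattering).

Initial photon: E₀ = 272.1 keV → λ₀ = 4.5566 pm

Maximum Compton shift (at 180°):
Δλ_max = 2λ_C = 2 × 2.4263 = 4.8526 pm

Final wavelength:
λ' = 4.5566 + 4.8526 = 9.4092 pm

Minimum photon energy (maximum energy to electron):
E'_min = hc/λ' = 131.7693 keV

Maximum electron kinetic energy:
K_max = E₀ - E'_min = 272.1000 - 131.7693 = 140.3307 keV

(Intermediate values are shown rounded; full precision is carried through to the final answer.)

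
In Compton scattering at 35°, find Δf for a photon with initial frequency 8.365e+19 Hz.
9.125e+18 Hz (decrease)

Convert frequency to wavelength (c = 299792458 m/s):
λ₀ = c/f₀ = 299792458/8.365e+19 = 3.5838907e-12 m = 3.5839 pm

Calculate Compton shift:
Δλ = λ_C(1 - cos(35°)) = 0.4388 pm

Final wavelength:
λ' = λ₀ + Δλ = 3.5839 + 0.4388 = 4.0227 pm

Final frequency:
f' = c/λ' = 299792458/4.0226840e-12 = 7.4525481e+19 Hz

Frequency shift (decrease):
Δf = f₀ - f' = 8.365e+19 - 7.4525481e+19 = 9.125e+18 Hz

(Intermediate values are shown rounded; full precision is carried through to the final answer.)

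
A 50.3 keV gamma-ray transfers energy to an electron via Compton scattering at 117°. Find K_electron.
6.2977 keV

By energy conservation: K_e = E_initial - E_final

First find the scattered photon energy:
Initial wavelength: λ = hc/E = 24.6489 pm
Compton shift: Δλ = λ_C(1 - cos(117°)) = 3.5278 pm
Final wavelength: λ' = 24.6489 + 3.5278 = 28.1768 pm
Final photon energy: E' = hc/λ' = 44.0023 keV

Electron kinetic energy:
K_e = E - E' = 50.3000 - 44.0023 = 6.2977 keV

(Intermediate values are shown rounded; full precision is carried through to the final answer.)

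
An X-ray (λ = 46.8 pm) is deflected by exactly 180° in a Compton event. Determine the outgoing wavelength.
51.6526 pm

Using the Compton formula: λ' = λ + λ_C(1 − cos θ)

For θ = 180°, cos θ = -1 (exact) = -1.0000, so:
1 − cos 180° = 1 − (-1) = 2.0000

Δλ = λ_C × 2.0000 = 2.4263 × 2.0000 = 4.8526 pm

λ' = 46.8 + 4.8526 = 51.6526 pm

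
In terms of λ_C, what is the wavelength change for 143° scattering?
1.7986 λ_C

The Compton shift formula is:
Δλ = λ_C(1 - cos θ)

Dividing both sides by λ_C:
Δλ/λ_C = 1 - cos θ

For θ = 143°:
Δλ/λ_C = 1 - cos(143°)
Δλ/λ_C = 1 - -0.7986
Δλ/λ_C = 1.7986

This means the shift is 1.7986 × λ_C = 4.3640 pm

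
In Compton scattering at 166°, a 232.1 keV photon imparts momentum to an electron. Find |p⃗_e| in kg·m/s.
1.8822e-22 kg·m/s

The electron is initially at rest, so by conservation of momentum:
p⃗_e = p⃗₀ − p⃗'  (incident photon momentum minus scattered photon momentum)

Photon momentum magnitudes (p = h/λ = E/c):
λ₀ = hc/E₀ = 5.3418 pm → p₀ = h/λ₀ = 1.2404e-22 kg·m/s
Δλ = λ_C(1 − cos 166°) = 4.7805 pm
λ' = 10.1224 pm → p' = h/λ' = 6.5460e-23 kg·m/s

The scattered photon makes angle θ = 166° with the incident direction, so by the law of cosines:
|p⃗_e|² = p₀² + p'² − 2p₀p'cos θ
|p⃗_e|² = (1.2404e-22)² + (6.5460e-23)² − 2·1.2404e-22·6.5460e-23·cos(166°)
|p⃗_e| = 1.8822e-22 kg·m/s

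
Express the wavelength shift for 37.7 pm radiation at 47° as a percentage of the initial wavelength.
2.0466%

Calculate the Compton shift:
Δλ = λ_C(1 - cos(47°))
Δλ = 2.4263 × (1 - cos(47°))
Δλ = 2.4263 × 0.3180
Δλ = 0.7716 pm

Percentage change:
(Δλ/λ₀) × 100 = (0.7716/37.7) × 100
= 2.0466%

(Intermediate values are shown rounded; full precision is carried through to the final answer.)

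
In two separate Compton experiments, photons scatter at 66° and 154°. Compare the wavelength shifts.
154° produces the larger shift by a factor of 3.201

Calculate both shifts using Δλ = λ_C(1 - cos θ):

For θ₁ = 66°:
Δλ₁ = 2.4263 × (1 - cos(66°))
Δλ₁ = 2.4263 × 0.5933
Δλ₁ = 1.4394 pm

For θ₂ = 154°:
Δλ₂ = 2.4263 × (1 - cos(154°))
Δλ₂ = 2.4263 × 1.8988
Δλ₂ = 4.6071 pm

The 154° angle produces the larger shift.
Ratio: 4.6071/1.4394 = 3.201

(Intermediate values are shown rounded; full precision is carried through to the final answer.)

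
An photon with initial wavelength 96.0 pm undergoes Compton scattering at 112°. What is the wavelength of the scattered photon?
99.3352 pm

Using the Compton scattering formula:
λ' = λ + Δλ = λ + λ_C(1 - cos θ)

Given:
- Initial wavelength λ = 96.0 pm
- Scattering angle θ = 112°
- Compton wavelength λ_C ≈ 2.4263 pm

Calculate the shift:
Δλ = 2.4263 × (1 - cos(112°))
Δλ = 2.4263 × 1.3746
Δλ = 3.3352 pm

Final wavelength:
λ' = 96.0 + 3.3352 = 99.3352 pm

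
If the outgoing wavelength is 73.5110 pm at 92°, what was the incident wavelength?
71.0000 pm

From λ' = λ + Δλ, we have λ = λ' - Δλ

First calculate the Compton shift:
Δλ = λ_C(1 - cos θ)
Δλ = 2.4263 × (1 - cos(92°))
Δλ = 2.4263 × 1.0349
Δλ = 2.5110 pm

Initial wavelength:
λ = λ' - Δλ
λ = 73.5110 - 2.5110
λ = 71.0000 pm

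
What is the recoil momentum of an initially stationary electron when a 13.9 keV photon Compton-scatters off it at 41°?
5.1860e-24 kg·m/s

The electron is initially at rest, so by conservation of momentum:
p⃗_e = p⃗₀ − p⃗'  (incident photon momentum minus scattered photon momentum)

Photon momentum magnitudes (p = h/λ = E/c):
λ₀ = hc/E₀ = 89.1973 pm → p₀ = h/λ₀ = 7.4286e-24 kg·m/s
Δλ = λ_C(1 − cos 41°) = 0.5952 pm
λ' = 89.7924 pm → p' = h/λ' = 7.3793e-24 kg·m/s

The scattered photon makes angle θ = 41° with the incident direction, so by the law of cosines:
|p⃗_e|² = p₀² + p'² − 2p₀p'cos θ
|p⃗_e|² = (7.4286e-24)² + (7.3793e-24)² − 2·7.4286e-24·7.3793e-24·cos(41°)
|p⃗_e| = 5.1860e-24 kg·m/s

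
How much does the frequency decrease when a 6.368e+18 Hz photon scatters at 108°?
4.025e+17 Hz (decrease)

Convert frequency to wavelength (c = 299792458 m/s):
λ₀ = c/f₀ = 299792458/6.368e+18 = 4.7077961e-11 m = 47.0780 pm

Calculate Compton shift:
Δλ = λ_C(1 - cos(108°)) = 3.1761 pm

Final wavelength:
λ' = λ₀ + Δλ = 47.0780 + 3.1761 = 50.2540 pm

Final frequency:
f' = c/λ' = 299792458/5.0254043e-11 = 5.9655391e+18 Hz

Frequency shift (decrease):
Δf = f₀ - f' = 6.368e+18 - 5.9655391e+18 = 4.025e+17 Hz

(Intermediate values are shown rounded; full precision is carried through to the final answer.)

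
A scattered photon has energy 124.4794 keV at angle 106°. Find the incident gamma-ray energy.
180.6000 keV

Convert final energy to wavelength (hc ≈ 1239.842 keV·pm):
λ' = hc/E' = 1239.842 / 124.4794 = 9.9602 pm

Calculate the Compton shift:
Δλ = λ_C(1 - cos(106°))
Δλ = 2.4263 × (1 - cos(106°))
Δλ = 3.0951 pm

Initial wavelength:
λ = λ' - Δλ = 9.9602 - 3.0951 = 6.8651 pm

Initial energy:
E = hc/λ = 1239.842 / 6.8651 = 180.6000 keV

(Intermediate values are shown rounded; full precision is carried through to the final answer.)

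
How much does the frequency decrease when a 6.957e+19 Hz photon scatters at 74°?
2.015e+19 Hz (decrease)

Convert frequency to wavelength (c = 299792458 m/s):
λ₀ = c/f₀ = 299792458/6.957e+19 = 4.3092203e-12 m = 4.3092 pm

Calculate Compton shift:
Δλ = λ_C(1 - cos(74°)) = 1.7575 pm

Final wavelength:
λ' = λ₀ + Δλ = 4.3092 + 1.7575 = 6.0667 pm

Final frequency:
f' = c/λ' = 299792458/6.0667488e-12 = 4.9415670e+19 Hz

Frequency shift (decrease):
Δf = f₀ - f' = 6.957e+19 - 4.9415670e+19 = 2.015e+19 Hz

(Intermediate values are shown rounded; full precision is carried through to the final answer.)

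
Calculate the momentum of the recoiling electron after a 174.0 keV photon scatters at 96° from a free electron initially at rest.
1.2053e-22 kg·m/s

The electron is initially at rest, so by conservation of momentum:
p⃗_e = p⃗₀ − p⃗'  (incident photon momentum minus scattered photon momentum)

Photon momentum magnitudes (p = h/λ = E/c):
λ₀ = hc/E₀ = 7.1255 pm → p₀ = h/λ₀ = 9.2991e-23 kg·m/s
Δλ = λ_C(1 − cos 96°) = 2.6799 pm
λ' = 9.8055 pm → p' = h/λ' = 6.7575e-23 kg·m/s

The scattered photon makes angle θ = 96° with the incident direction, so by the law of cosines:
|p⃗_e|² = p₀² + p'² − 2p₀p'cos θ
|p⃗_e|² = (9.2991e-23)² + (6.7575e-23)² − 2·9.2991e-23·6.7575e-23·cos(96°)
|p⃗_e| = 1.2053e-22 kg·m/s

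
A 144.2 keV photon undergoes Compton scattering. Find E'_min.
92.1768 keV (at θ = 180°)

The scattered photon has minimum energy when its wavelength is maximum, i.e., when the Compton shift Δλ = λ_C(1 − cos θ) is maximum. This occurs at θ = 180° (backscattering), giving Δλ_max = 2λ_C = 4.8526 pm.

Initial wavelength: λ₀ = hc/E₀ = 8.5981 pm
Maximum final wavelength: λ'_max = λ₀ + 2λ_C = 8.5981 + 4.8526 = 13.4507 pm
Minimum final energy: E'_min = hc/λ'_max = 92.1768 keV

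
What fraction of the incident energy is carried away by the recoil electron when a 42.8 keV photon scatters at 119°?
0.1106 (or 11.06%)

Calculate initial and final photon energies:

Initial: E₀ = 42.8 keV → λ₀ = 28.9683 pm
Compton shift: Δλ = 3.6026 pm
Final wavelength: λ' = 32.5709 pm
Final energy: E' = 38.0660 keV

Fractional energy loss:
(E₀ - E')/E₀ = (42.8000 - 38.0660)/42.8000
= 4.7340/42.8000
= 0.1106
= 11.06%

(Intermediate values are shown rounded; full precision is carried through to the final answer.)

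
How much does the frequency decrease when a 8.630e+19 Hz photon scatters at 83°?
3.281e+19 Hz (decrease)

Convert frequency to wavelength (c = 299792458 m/s):
λ₀ = c/f₀ = 299792458/8.630e+19 = 3.4738408e-12 m = 3.4738 pm

Calculate Compton shift:
Δλ = λ_C(1 - cos(83°)) = 2.1306 pm

Final wavelength:
λ' = λ₀ + Δλ = 3.4738 + 2.1306 = 5.6045 pm

Final frequency:
f' = c/λ' = 299792458/5.6044582e-12 = 5.3491783e+19 Hz

Frequency shift (decrease):
Δf = f₀ - f' = 8.630e+19 - 5.3491783e+19 = 3.281e+19 Hz

(Intermediate values are shown rounded; full precision is carried through to the final answer.)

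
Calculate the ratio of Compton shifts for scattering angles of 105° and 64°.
105° produces the larger shift by a factor of 2.241

Calculate both shifts using Δλ = λ_C(1 - cos θ):

For θ₁ = 64°:
Δλ₁ = 2.4263 × (1 - cos(64°))
Δλ₁ = 2.4263 × 0.5616
Δλ₁ = 1.3627 pm

For θ₂ = 105°:
Δλ₂ = 2.4263 × (1 - cos(105°))
Δλ₂ = 2.4263 × 1.2588
Δλ₂ = 3.0543 pm

The 105° angle produces the larger shift.
Ratio: 3.0543/1.3627 = 2.241

(Intermediate values are shown rounded; full precision is carried through to the final answer.)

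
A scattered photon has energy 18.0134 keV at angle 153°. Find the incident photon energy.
19.2999 keV

Convert final energy to wavelength (hc ≈ 1239.842 keV·pm):
λ' = hc/E' = 1239.842 / 18.0134 = 68.8289 pm

Calculate the Compton shift:
Δλ = λ_C(1 - cos(153°))
Δλ = 2.4263 × (1 - cos(153°))
Δλ = 4.5882 pm

Initial wavelength:
λ = λ' - Δλ = 68.8289 - 4.5882 = 64.2407 pm

Initial energy:
E = hc/λ = 1239.842 / 64.2407 = 19.2999 keV

(Intermediate values are shown rounded; full precision is carried through to the final answer.)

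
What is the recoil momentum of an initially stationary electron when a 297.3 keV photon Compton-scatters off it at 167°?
2.3153e-22 kg·m/s

The electron is initially at rest, so by conservation of momentum:
p⃗_e = p⃗₀ − p⃗'  (incident photon momentum minus scattered photon momentum)

Photon momentum magnitudes (p = h/λ = E/c):
λ₀ = hc/E₀ = 4.1703 pm → p₀ = h/λ₀ = 1.5889e-22 kg·m/s
Δλ = λ_C(1 − cos 167°) = 4.7904 pm
λ' = 8.9608 pm → p' = h/λ' = 7.3945e-23 kg·m/s

The scattered photon makes angle θ = 167° with the incident direction, so by the law of cosines:
|p⃗_e|² = p₀² + p'² − 2p₀p'cos θ
|p⃗_e|² = (1.5889e-22)² + (7.3945e-23)² − 2·1.5889e-22·7.3945e-23·cos(167°)
|p⃗_e| = 2.3153e-22 kg·m/s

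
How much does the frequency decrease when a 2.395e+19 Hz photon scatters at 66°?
2.470e+18 Hz (decrease)

Convert frequency to wavelength (c = 299792458 m/s):
λ₀ = c/f₀ = 299792458/2.395e+19 = 1.2517430e-11 m = 12.5174 pm

Calculate Compton shift:
Δλ = λ_C(1 - cos(66°)) = 1.4394 pm

Final wavelength:
λ' = λ₀ + Δλ = 12.5174 + 1.4394 = 13.9569 pm

Final frequency:
f' = c/λ' = 299792458/1.3956871e-11 = 2.1479918e+19 Hz

Frequency shift (decrease):
Δf = f₀ - f' = 2.395e+19 - 2.1479918e+19 = 2.470e+18 Hz

(Intermediate values are shown rounded; full precision is carried through to the final answer.)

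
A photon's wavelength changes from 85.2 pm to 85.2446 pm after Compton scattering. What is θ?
11.00°

First find the wavelength shift:
Δλ = λ' - λ = 85.2446 - 85.2 = 0.0446 pm

Using Δλ = λ_C(1 - cos θ), with λ_C = h/(m_e·c) ≈ 2.42631024 pm:
cos θ = 1 - Δλ/λ_C
cos θ = 1 - 0.0446/2.42631024
cos θ = 0.981618

θ = arccos(0.981618)
θ = 11.00°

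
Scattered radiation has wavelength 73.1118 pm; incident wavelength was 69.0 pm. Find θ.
134.00°

First find the wavelength shift:
Δλ = λ' - λ = 73.1118 - 69.0 = 4.1118 pm

Using Δλ = λ_C(1 - cos θ), with λ_C = h/(m_e·c) ≈ 2.42631024 pm:
cos θ = 1 - Δλ/λ_C
cos θ = 1 - 4.1118/2.42631024
cos θ = -0.694672

θ = arccos(-0.694672)
θ = 134.00°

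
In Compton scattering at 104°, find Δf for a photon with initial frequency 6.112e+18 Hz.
3.537e+17 Hz (decrease)

Convert frequency to wavelength (c = 299792458 m/s):
λ₀ = c/f₀ = 299792458/6.112e+18 = 4.9049813e-11 m = 49.0498 pm

Calculate Compton shift:
Δλ = λ_C(1 - cos(104°)) = 3.0133 pm

Final wavelength:
λ' = λ₀ + Δλ = 49.0498 + 3.0133 = 52.0631 pm

Final frequency:
f' = c/λ' = 299792458/5.2063101e-11 = 5.7582521e+18 Hz

Frequency shift (decrease):
Δf = f₀ - f' = 6.112e+18 - 5.7582521e+18 = 3.537e+17 Hz

(Intermediate values are shown rounded; full precision is carried through to the final answer.)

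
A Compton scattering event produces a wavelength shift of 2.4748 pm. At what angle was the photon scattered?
91.15°

From the Compton formula Δλ = λ_C(1 - cos θ), we can solve for θ:

cos θ = 1 - Δλ/λ_C

Given:
- Δλ = 2.4748 pm
- λ_C = h/(m_e·c) ≈ 2.42631024 pm

cos θ = 1 - 2.4748/2.42631024
cos θ = 1 - 1.019985
cos θ = -0.019985

θ = arccos(-0.019985)
θ = 91.15°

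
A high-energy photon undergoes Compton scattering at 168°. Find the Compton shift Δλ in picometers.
4.7996 pm

Using the Compton scattering formula:
Δλ = λ_C(1 - cos θ)

where λ_C = h/(m_e·c) ≈ 2.4263 pm is the Compton wavelength of an electron.

For θ = 168°:
cos(168°) = -0.9781
1 - cos(168°) = 1.9781

Δλ = 2.4263 × 1.9781
Δλ = 4.7996 pm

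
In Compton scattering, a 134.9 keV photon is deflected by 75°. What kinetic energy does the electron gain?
22.0759 keV

By energy conservation: K_e = E_initial - E_final

First find the scattered photon energy:
Initial wavelength: λ = hc/E = 9.1908 pm
Compton shift: Δλ = λ_C(1 - cos(75°)) = 1.7983 pm
Final wavelength: λ' = 9.1908 + 1.7983 = 10.9892 pm
Final photon energy: E' = hc/λ' = 112.8241 keV

Electron kinetic energy:
K_e = E - E' = 134.9000 - 112.8241 = 22.0759 keV

(Intermediate values are shown rounded; full precision is carried through to the final answer.)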